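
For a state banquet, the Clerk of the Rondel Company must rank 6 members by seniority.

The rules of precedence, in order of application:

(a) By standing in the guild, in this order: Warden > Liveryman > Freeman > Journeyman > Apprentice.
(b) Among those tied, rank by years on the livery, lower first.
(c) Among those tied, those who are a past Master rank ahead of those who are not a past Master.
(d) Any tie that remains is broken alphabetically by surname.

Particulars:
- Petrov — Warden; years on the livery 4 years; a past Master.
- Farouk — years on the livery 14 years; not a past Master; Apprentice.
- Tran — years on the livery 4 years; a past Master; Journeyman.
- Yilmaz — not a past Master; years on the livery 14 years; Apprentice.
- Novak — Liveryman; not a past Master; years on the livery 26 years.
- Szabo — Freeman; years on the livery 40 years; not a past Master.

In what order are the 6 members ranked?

By standing in the guild: Petrov (Warden); then Novak (Liveryman); then Szabo (Freeman); then Tran (Journeyman); then Farouk and Yilmaz (Apprentice).
Farouk and Yilmaz both have years on the livery 14 years, so the next rule applies.
Farouk and Yilmaz are each not a past Master, so the next rule applies.
Among Farouk and Yilmaz, alphabetically by surname: Farouk before Yilmaz.
Full order: Petrov, Novak, Szabo, Tran, Farouk, Yilmaz.

Petrov, Novak, Szabo, Tran, Farouk, Yilmaz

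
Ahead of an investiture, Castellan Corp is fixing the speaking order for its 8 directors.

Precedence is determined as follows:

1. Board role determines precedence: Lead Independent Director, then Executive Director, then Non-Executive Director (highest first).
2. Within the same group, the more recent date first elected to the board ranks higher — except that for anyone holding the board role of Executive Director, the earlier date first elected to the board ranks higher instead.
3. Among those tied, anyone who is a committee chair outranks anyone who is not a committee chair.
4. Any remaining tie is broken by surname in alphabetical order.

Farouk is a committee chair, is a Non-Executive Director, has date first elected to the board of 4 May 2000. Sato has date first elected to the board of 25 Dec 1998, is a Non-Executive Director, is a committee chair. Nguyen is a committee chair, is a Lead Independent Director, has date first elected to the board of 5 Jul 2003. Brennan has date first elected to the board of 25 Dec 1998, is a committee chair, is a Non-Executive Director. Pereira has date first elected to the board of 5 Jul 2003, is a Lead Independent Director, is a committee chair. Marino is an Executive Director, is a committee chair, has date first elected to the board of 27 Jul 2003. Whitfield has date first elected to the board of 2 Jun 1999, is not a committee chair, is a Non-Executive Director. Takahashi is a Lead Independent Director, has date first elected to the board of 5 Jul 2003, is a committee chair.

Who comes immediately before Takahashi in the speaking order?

By board role: Nguyen, Pereira and Takahashi (Lead Independent Director); then Marino (Executive Director); then Farouk, Whitfield, Brennan and Sato (Non-Executive Director).
Nguyen, Pereira and Takahashi all have date first elected to the board 5 Jul 2003, so the next rule applies.
Nguyen, Pereira and Takahashi are each a committee chair, so the next rule applies.
Among Nguyen, Pereira and Takahashi, alphabetically by surname: Nguyen before Pereira before Takahashi.
Among Farouk, Whitfield, Brennan and Sato, by date first elected to the board (later first): Farouk (4 May 2000) before Whitfield (2 Jun 1999) before Brennan and Sato (25 Dec 1998).
Brennan and Sato are each a committee chair, so the next rule applies.
Among Brennan and Sato, alphabetically by surname: Brennan before Sato.
Order: Nguyen, Pereira, Takahashi, Marino, Farouk, Whitfield, Brennan, Sato.

Pereira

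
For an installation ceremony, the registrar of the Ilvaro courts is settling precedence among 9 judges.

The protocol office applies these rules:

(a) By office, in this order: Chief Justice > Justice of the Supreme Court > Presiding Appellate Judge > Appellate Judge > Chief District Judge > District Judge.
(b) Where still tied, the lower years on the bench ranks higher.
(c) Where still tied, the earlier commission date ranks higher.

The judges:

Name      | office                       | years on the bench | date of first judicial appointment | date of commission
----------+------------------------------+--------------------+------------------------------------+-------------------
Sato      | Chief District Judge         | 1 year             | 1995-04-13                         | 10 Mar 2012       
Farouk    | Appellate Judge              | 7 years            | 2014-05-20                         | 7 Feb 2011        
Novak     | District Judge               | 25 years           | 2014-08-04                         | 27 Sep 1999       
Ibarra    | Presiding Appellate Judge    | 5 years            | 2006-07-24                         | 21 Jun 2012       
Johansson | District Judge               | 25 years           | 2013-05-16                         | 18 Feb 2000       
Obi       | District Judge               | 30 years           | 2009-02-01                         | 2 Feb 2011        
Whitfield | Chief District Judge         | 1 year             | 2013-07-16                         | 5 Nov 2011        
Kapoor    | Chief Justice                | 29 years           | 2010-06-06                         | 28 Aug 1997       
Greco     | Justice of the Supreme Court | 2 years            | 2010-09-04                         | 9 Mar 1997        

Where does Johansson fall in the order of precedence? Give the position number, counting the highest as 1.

By office: Kapoor (Chief Justice); then Greco (Justice of the Supreme Court); then Ibarra (Presiding Appellate Judge); then Farouk (Appellate Judge); then Whitfield and Sato (Chief District Judge); then Novak, Johansson and Obi (District Judge).
Whitfield and Sato both have years on the bench 1 year, so the next rule applies.
Among Whitfield and Sato, by date of commission (earlier first): Whitfield (5 Nov 2011) before Sato (10 Mar 2012).
Among Novak, Johansson and Obi, by years on the bench (lower first): Novak and Johansson (25 years) before Obi (30 years).
Among Novak and Johansson, by date of commission (earlier first): Novak (27 Sep 1999) before Johansson (18 Feb 2000).
Order: Kapoor, Greco, Ibarra, Farouk, Whitfield, Sato, Novak, Johansson, Obi. So position 8.

8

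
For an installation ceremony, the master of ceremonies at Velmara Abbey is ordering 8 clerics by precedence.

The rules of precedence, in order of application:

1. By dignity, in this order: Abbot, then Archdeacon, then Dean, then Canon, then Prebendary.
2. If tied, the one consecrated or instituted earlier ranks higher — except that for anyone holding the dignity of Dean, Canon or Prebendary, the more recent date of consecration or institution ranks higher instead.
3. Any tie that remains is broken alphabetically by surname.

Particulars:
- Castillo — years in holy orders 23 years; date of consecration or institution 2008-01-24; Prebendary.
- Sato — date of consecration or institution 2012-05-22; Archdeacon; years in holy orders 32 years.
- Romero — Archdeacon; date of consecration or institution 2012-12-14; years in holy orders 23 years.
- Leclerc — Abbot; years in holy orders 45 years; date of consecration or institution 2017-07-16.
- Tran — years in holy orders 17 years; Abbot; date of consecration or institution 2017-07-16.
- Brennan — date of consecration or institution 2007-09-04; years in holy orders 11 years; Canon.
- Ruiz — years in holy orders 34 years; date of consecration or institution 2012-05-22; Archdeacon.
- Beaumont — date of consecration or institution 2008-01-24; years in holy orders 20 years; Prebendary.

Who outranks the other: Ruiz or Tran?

By dignity: Leclerc and Tran (Abbot); then Ruiz, Sato and Romero (Archdeacon); then Brennan (Canon); then Beaumont and Castillo (Prebendary).
Leclerc and Tran both have date of consecration or institution 2017-07-16, so the next rule applies.
Among Leclerc and Tran, alphabetically by surname: Leclerc before Tran.
Among Ruiz, Sato and Romero, by date of consecration or institution (earlier first): Ruiz and Sato (2012-05-22) before Romero (2012-12-14).
Among Ruiz and Sato, alphabetically by surname: Ruiz before Sato.
Beaumont and Castillo both have date of consecration or institution 2008-01-24, so the next rule applies.
Among Beaumont and Castillo, alphabetically by surname: Beaumont before Castillo.
So Tran takes precedence.

Tran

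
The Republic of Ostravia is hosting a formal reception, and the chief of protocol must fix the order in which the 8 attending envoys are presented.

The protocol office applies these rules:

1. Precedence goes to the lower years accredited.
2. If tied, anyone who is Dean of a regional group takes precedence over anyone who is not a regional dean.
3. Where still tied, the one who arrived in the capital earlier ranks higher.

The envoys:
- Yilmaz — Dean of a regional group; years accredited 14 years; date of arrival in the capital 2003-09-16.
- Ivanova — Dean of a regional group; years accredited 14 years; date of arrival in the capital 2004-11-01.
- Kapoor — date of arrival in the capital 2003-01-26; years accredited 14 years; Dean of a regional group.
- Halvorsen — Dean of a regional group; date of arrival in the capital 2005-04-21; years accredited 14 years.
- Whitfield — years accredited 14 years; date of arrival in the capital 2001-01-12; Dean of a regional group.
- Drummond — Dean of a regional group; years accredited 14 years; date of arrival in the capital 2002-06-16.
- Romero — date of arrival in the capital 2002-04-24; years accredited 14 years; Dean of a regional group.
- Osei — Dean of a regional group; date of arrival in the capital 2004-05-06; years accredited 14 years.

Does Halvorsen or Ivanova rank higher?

By years accredited (lower first): Whitfield, Romero, Drummond, Kapoor, Yilmaz, Osei, Ivanova and Halvorsen (each 14 years).
Whitfield, Romero, Drummond, Kapoor, Yilmaz, Osei, Ivanova and Halvorsen are each Dean of a regional group, so the next rule applies.
Among Whitfield, Romero, Drummond, Kapoor, Yilmaz, Osei, Ivanova and Halvorsen, by date of arrival in the capital (earlier first): Whitfield (2001-01-12) before Romero (2002-04-24) before Drummond (2002-06-16) before Kapoor (2003-01-26) before Yilmaz (2003-09-16) before Osei (2004-05-06) before Ivanova (2004-11-01) before Halvorsen (2005-04-21).
So Ivanova takes precedence.

Ivanova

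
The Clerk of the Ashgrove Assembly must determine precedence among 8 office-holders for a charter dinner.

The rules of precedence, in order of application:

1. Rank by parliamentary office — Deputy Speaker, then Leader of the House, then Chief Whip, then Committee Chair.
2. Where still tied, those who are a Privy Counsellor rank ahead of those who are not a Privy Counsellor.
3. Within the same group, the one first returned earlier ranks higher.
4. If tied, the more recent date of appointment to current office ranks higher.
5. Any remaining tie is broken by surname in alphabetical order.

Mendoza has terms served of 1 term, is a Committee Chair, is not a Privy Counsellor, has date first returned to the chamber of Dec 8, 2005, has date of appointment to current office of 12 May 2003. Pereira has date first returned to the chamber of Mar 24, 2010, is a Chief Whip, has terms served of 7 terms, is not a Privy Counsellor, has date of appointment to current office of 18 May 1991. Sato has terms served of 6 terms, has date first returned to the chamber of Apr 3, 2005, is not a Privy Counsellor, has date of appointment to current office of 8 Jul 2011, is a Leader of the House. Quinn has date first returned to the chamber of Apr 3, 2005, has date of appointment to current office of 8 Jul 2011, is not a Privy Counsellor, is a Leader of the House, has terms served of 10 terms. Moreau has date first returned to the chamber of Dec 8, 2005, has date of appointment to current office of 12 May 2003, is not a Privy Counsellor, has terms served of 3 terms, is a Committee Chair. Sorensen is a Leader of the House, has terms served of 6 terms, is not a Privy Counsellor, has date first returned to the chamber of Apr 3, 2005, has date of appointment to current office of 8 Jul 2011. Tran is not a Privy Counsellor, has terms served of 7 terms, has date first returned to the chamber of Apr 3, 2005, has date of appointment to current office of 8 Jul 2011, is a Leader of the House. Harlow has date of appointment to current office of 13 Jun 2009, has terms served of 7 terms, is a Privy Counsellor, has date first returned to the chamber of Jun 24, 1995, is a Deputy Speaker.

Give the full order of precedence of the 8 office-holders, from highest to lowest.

Harlow, Quinn, Sato, Sorensen, Tran, Pereira, Mendoza, Moreau

By parliamentary office: Harlow (Deputy Speaker); then Quinn, Sato, Sorensen and Tran (Leader of the House); then Pereira (Chief Whip); then Mendoza and Moreau (Committee Chair).
Quinn, Sato, Sorensen and Tran are each not a Privy Counsellor, so the next rule applies.
Quinn, Sato, Sorensen and Tran all have date first returned to the chamber Apr 3, 2005, so the next rule applies.
Quinn, Sato, Sorensen and Tran all have date of appointment to current office 8 Jul 2011, so the next rule applies.
Among Quinn, Sato, Sorensen and Tran, alphabetically by surname: Quinn before Sato before Sorensen before Tran.
Mendoza and Moreau are each not a Privy Counsellor, so the next rule applies.
Mendoza and Moreau both have date first returned to the chamber Dec 8, 2005, so the next rule applies.
Mendoza and Moreau both have date of appointment to current office 12 May 2003, so the next rule applies.
Among Mendoza and Moreau, alphabetically by surname: Mendoza before Moreau.
Full order: Harlow, Quinn, Sato, Sorensen, Tran, Pereira, Mendoza, Moreau.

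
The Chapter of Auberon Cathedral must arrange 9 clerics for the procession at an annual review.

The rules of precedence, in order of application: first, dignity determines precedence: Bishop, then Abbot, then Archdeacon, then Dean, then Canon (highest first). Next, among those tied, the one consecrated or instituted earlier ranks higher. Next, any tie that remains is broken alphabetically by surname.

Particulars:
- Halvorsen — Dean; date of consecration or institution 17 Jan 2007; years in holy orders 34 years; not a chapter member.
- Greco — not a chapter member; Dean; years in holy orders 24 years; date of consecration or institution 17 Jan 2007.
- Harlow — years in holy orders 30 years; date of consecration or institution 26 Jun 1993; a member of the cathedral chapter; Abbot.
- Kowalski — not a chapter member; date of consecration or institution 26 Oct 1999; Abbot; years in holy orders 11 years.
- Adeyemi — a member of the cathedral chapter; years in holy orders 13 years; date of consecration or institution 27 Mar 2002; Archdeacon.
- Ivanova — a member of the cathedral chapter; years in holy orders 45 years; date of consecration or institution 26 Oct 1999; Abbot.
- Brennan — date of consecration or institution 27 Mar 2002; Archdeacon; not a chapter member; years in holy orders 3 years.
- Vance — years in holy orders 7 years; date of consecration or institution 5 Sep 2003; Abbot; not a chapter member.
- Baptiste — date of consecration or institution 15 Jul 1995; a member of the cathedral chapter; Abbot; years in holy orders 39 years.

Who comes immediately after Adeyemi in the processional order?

Brennan

By dignity: Harlow, Baptiste, Ivanova, Kowalski and Vance (Abbot); then Adeyemi and Brennan (Archdeacon); then Greco and Halvorsen (Dean).
Among Harlow, Baptiste, Ivanova, Kowalski and Vance, by date of consecration or institution (earlier first): Harlow (26 Jun 1993) before Baptiste (15 Jul 1995) before Ivanova and Kowalski (26 Oct 1999) before Vance (5 Sep 2003).
Among Ivanova and Kowalski, alphabetically by surname: Ivanova before Kowalski.
Adeyemi and Brennan both have date of consecration or institution 27 Mar 2002, so the next rule applies.
Among Adeyemi and Brennan, alphabetically by surname: Adeyemi before Brennan.
Greco and Halvorsen both have date of consecration or institution 17 Jan 2007, so the next rule applies.
Among Greco and Halvorsen, alphabetically by surname: Greco before Halvorsen.
Order: Harlow, Baptiste, Ivanova, Kowalski, Vance, Adeyemi, Brennan, Greco, Halvorsen.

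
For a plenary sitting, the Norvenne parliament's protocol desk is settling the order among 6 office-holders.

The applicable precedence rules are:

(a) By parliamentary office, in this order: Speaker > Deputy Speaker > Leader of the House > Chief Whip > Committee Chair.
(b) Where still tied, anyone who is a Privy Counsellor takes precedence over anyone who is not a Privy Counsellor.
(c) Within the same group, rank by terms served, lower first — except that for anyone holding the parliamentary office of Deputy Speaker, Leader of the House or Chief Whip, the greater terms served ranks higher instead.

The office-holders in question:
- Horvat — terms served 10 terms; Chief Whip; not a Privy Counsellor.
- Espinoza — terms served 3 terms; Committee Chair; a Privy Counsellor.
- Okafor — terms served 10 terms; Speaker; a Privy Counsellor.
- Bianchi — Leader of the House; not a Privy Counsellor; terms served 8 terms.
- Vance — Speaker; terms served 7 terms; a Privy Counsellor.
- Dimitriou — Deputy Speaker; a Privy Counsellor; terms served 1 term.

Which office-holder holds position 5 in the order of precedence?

Horvat

By parliamentary office: Vance and Okafor (Speaker); then Dimitriou (Deputy Speaker); then Bianchi (Leader of the House); then Horvat (Chief Whip); then Espinoza (Committee Chair).
Vance and Okafor are each a Privy Counsellor, so the next rule applies.
Among Vance and Okafor, by terms served (lower first): Vance (7 terms) before Okafor (10 terms).
Order: Vance, Okafor, Dimitriou, Bianchi, Horvat, Espinoza.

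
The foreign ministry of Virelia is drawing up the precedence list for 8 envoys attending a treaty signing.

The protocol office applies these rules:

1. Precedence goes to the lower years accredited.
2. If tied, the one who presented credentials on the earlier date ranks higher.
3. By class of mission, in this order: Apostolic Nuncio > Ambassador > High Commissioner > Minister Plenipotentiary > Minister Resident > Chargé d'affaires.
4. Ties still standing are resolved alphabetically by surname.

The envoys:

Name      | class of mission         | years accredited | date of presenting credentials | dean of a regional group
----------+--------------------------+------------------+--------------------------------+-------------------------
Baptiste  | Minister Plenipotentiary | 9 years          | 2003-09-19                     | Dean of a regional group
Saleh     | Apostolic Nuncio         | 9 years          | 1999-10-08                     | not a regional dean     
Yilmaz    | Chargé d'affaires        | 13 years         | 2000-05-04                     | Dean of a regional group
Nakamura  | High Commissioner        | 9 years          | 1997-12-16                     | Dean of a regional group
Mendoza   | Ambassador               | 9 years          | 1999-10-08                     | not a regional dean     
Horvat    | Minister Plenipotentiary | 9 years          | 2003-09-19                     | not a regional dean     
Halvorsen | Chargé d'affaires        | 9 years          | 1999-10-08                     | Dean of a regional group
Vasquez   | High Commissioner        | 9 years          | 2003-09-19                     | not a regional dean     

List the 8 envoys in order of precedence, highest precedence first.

Nakamura, Saleh, Mendoza, Halvorsen, Vasquez, Baptiste, Horvat, Yilmaz

By years accredited (lower first): Nakamura, Saleh, Mendoza, Halvorsen, Vasquez, Baptiste and Horvat (each 9 years); then Yilmaz (13 years).
Among Nakamura, Saleh, Mendoza, Halvorsen, Vasquez, Baptiste and Horvat, by date of presenting credentials (earlier first): Nakamura (1997-12-16) before Saleh, Mendoza and Halvorsen (1999-10-08) before Vasquez, Baptiste and Horvat (2003-09-19).
Among Saleh, Mendoza and Halvorsen, by class of mission: Saleh (Apostolic Nuncio) before Mendoza (Ambassador) before Halvorsen (Chargé d'affaires).
Among Vasquez, Baptiste and Horvat, by class of mission: Vasquez (High Commissioner) before Baptiste and Horvat (Minister Plenipotentiary).
Among Baptiste and Horvat, alphabetically by surname: Baptiste before Horvat.
Full order: Nakamura, Saleh, Mendoza, Halvorsen, Vasquez, Baptiste, Horvat, Yilmaz.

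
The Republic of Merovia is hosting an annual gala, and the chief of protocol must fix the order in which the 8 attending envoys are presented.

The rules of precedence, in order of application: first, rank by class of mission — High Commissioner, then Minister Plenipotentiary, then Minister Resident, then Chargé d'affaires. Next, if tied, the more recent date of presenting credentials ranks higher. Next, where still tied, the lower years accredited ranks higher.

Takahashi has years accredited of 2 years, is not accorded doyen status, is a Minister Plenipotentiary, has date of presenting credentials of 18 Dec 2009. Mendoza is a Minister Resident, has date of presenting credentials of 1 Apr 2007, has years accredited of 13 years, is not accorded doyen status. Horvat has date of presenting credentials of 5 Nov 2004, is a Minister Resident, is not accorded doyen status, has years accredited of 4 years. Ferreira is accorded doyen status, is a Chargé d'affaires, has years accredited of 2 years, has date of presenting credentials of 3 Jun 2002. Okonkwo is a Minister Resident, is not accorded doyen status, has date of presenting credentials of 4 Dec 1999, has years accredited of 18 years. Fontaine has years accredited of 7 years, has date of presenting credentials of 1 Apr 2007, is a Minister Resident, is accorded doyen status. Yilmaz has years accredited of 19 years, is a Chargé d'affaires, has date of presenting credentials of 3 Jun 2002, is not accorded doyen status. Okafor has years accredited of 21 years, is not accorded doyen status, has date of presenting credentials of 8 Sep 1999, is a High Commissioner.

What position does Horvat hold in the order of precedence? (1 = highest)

5

By class of mission: Okafor (High Commissioner); then Takahashi (Minister Plenipotentiary); then Fontaine, Mendoza, Horvat and Okonkwo (Minister Resident); then Ferreira and Yilmaz (Chargé d'affaires).
Among Fontaine, Mendoza, Horvat and Okonkwo, by date of presenting credentials (later first): Fontaine and Mendoza (1 Apr 2007) before Horvat (5 Nov 2004) before Okonkwo (4 Dec 1999).
Among Fontaine and Mendoza, by years accredited (lower first): Fontaine (7 years) before Mendoza (13 years).
Ferreira and Yilmaz both have date of presenting credentials 3 Jun 2002, so the next rule applies.
Among Ferreira and Yilmaz, by years accredited (lower first): Ferreira (2 years) before Yilmaz (19 years).
Order: Okafor, Takahashi, Fontaine, Mendoza, Horvat, Okonkwo, Ferreira, Yilmaz. So position 5.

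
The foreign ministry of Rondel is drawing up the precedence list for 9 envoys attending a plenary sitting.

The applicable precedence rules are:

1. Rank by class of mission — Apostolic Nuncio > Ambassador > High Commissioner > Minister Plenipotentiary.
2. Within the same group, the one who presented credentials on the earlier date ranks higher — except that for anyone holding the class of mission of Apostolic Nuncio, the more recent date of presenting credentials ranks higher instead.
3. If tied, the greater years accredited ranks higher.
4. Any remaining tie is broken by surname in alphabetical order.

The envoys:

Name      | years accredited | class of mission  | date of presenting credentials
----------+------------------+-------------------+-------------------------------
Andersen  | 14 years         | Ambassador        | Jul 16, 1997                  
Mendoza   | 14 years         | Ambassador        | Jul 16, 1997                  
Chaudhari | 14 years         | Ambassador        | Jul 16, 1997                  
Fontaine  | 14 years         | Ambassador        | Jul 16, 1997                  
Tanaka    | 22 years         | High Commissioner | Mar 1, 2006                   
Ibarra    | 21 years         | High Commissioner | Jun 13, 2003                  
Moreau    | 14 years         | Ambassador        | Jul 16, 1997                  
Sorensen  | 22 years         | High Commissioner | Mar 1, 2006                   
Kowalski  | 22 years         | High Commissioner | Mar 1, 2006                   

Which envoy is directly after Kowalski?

Sorensen

By class of mission: Andersen, Chaudhari, Fontaine, Mendoza and Moreau (Ambassador); then Ibarra, Kowalski, Sorensen and Tanaka (High Commissioner).
Andersen, Chaudhari, Fontaine, Mendoza and Moreau all have date of presenting credentials Jul 16, 1997, so the next rule applies.
Andersen, Chaudhari, Fontaine, Mendoza and Moreau all have years accredited 14 years, so the next rule applies.
Among Andersen, Chaudhari, Fontaine, Mendoza and Moreau, alphabetically by surname: Andersen before Chaudhari before Fontaine before Mendoza before Moreau.
Among Ibarra, Kowalski, Sorensen and Tanaka, by date of presenting credentials (earlier first): Ibarra (Jun 13, 2003) before Kowalski, Sorensen and Tanaka (Mar 1, 2006).
Kowalski, Sorensen and Tanaka all have years accredited 22 years, so the next rule applies.
Among Kowalski, Sorensen and Tanaka, alphabetically by surname: Kowalski before Sorensen before Tanaka.
Order: Andersen, Chaudhari, Fontaine, Mendoza, Moreau, Ibarra, Kowalski, Sorensen, Tanaka.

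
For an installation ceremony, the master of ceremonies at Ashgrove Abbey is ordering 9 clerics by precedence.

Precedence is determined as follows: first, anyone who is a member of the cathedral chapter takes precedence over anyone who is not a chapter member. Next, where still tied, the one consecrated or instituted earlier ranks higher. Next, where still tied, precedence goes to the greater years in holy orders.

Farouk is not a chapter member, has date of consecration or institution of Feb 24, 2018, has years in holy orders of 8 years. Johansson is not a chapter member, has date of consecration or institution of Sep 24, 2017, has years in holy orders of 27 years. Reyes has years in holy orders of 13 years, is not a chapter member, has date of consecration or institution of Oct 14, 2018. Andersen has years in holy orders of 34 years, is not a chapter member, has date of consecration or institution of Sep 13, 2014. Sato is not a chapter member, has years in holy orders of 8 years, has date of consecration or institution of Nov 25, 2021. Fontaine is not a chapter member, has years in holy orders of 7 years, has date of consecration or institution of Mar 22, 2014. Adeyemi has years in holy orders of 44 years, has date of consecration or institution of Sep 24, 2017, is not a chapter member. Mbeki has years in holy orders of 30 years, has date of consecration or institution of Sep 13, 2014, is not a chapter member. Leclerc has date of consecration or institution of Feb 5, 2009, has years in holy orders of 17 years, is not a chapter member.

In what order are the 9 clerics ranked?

By the first rule: Leclerc, Fontaine, Andersen, Mbeki, Adeyemi, Johansson, Farouk, Reyes and Sato (each not a chapter member).
Among Leclerc, Fontaine, Andersen, Mbeki, Adeyemi, Johansson, Farouk, Reyes and Sato, by date of consecration or institution (earlier first): Leclerc (Feb 5, 2009) before Fontaine (Mar 22, 2014) before Andersen and Mbeki (Sep 13, 2014) before Adeyemi and Johansson (Sep 24, 2017) before Farouk (Feb 24, 2018) before Reyes (Oct 14, 2018) before Sato (Nov 25, 2021).
Among Andersen and Mbeki, by years in holy orders (higher first): Andersen (34 years) before Mbeki (30 years).
Among Adeyemi and Johansson, by years in holy orders (higher first): Adeyemi (44 years) before Johansson (27 years).
Full order: Leclerc, Fontaine, Andersen, Mbeki, Adeyemi, Johansson, Farouk, Reyes, Sato.

Leclerc, Fontaine, Andersen, Mbeki, Adeyemi, Johansson, Farouk, Reyes, Sato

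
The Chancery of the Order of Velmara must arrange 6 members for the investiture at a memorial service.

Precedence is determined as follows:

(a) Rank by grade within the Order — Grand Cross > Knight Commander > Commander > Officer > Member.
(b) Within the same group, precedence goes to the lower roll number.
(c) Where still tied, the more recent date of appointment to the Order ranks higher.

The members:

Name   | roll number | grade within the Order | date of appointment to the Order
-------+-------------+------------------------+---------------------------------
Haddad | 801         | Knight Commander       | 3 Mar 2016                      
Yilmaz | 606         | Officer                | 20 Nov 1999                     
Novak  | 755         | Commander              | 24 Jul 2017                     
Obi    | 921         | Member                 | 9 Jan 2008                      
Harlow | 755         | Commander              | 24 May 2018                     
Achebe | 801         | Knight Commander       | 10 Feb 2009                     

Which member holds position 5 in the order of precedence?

By grade within the Order: Haddad and Achebe (Knight Commander); then Harlow and Novak (Commander); then Yilmaz (Officer); then Obi (Member).
Haddad and Achebe both have roll number 801, so the next rule applies.
Among Haddad and Achebe, by date of appointment to the Order (later first): Haddad (3 Mar 2016) before Achebe (10 Feb 2009).
Harlow and Novak both have roll number 755, so the next rule applies.
Among Harlow and Novak, by date of appointment to the Order (later first): Harlow (24 May 2018) before Novak (24 Jul 2017).
Order: Haddad, Achebe, Harlow, Novak, Yilmaz, Obi.

Yilmaz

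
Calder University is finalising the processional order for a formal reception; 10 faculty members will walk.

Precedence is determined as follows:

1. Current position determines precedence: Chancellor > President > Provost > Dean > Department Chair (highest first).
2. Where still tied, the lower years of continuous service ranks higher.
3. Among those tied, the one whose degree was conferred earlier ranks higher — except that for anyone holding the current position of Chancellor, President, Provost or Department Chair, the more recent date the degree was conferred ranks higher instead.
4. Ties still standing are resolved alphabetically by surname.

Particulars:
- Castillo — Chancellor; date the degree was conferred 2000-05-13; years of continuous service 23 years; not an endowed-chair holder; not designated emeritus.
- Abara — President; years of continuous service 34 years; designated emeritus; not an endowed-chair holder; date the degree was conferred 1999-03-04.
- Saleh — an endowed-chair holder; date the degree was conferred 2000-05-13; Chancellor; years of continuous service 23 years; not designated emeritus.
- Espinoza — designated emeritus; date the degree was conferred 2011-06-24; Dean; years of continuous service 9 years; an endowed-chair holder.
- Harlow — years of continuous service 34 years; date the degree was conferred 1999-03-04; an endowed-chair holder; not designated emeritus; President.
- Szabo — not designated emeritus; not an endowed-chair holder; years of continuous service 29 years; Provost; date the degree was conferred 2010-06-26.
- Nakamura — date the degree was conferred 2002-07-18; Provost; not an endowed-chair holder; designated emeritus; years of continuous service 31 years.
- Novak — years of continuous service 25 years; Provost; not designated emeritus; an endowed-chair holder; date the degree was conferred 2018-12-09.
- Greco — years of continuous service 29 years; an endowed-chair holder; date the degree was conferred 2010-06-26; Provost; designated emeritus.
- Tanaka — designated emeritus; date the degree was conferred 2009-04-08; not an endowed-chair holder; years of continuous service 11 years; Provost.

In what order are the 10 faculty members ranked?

By current position: Castillo and Saleh (Chancellor); then Abara and Harlow (President); then Tanaka, Novak, Greco, Szabo and Nakamura (Provost); then Espinoza (Dean).
Castillo and Saleh both have years of continuous service 23 years, so the next rule applies.
Castillo and Saleh both have date the degree was conferred 2000-05-13, so the next rule applies.
Among Castillo and Saleh, alphabetically by surname: Castillo before Saleh.
Abara and Harlow both have years of continuous service 34 years, so the next rule applies.
Abara and Harlow both have date the degree was conferred 1999-03-04, so the next rule applies.
Among Abara and Harlow, alphabetically by surname: Abara before Harlow.
Among Tanaka, Novak, Greco, Szabo and Nakamura, by years of continuous service (lower first): Tanaka (11 years) before Novak (25 years) before Greco and Szabo (29 years) before Nakamura (31 years).
Greco and Szabo both have date the degree was conferred 2010-06-26, so the next rule applies.
Among Greco and Szabo, alphabetically by surname: Greco before Szabo.
Full order: Castillo, Saleh, Abara, Harlow, Tanaka, Novak, Greco, Szabo, Nakamura, Espinoza.

Castillo, Saleh, Abara, Harlow, Tanaka, Novak, Greco, Szabo, Nakamura, Espinoza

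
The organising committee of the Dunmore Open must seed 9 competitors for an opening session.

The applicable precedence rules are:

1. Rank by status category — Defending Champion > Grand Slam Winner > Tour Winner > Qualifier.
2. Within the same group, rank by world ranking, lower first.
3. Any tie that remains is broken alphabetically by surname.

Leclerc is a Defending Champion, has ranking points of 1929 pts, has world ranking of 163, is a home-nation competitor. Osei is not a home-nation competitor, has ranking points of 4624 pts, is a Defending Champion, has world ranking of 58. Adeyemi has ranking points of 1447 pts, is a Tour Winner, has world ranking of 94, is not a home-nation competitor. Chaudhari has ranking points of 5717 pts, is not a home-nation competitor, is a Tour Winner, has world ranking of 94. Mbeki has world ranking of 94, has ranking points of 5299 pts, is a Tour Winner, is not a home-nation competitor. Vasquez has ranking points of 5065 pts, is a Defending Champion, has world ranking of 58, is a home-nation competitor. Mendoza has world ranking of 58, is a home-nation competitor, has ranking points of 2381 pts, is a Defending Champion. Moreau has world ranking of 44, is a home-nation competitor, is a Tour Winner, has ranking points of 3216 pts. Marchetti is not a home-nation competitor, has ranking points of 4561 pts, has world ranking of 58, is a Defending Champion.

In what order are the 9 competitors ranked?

Marchetti, Mendoza, Osei, Vasquez, Leclerc, Moreau, Adeyemi, Chaudhari, Mbeki

By status category: Marchetti, Mendoza, Osei, Vasquez and Leclerc (Defending Champion); then Moreau, Adeyemi, Chaudhari and Mbeki (Tour Winner).
Among Marchetti, Mendoza, Osei, Vasquez and Leclerc, by world ranking (lower first): Marchetti, Mendoza, Osei and Vasquez (58) before Leclerc (163).
Among Marchetti, Mendoza, Osei and Vasquez, alphabetically by surname: Marchetti before Mendoza before Osei before Vasquez.
Among Moreau, Adeyemi, Chaudhari and Mbeki, by world ranking (lower first): Moreau (44) before Adeyemi, Chaudhari and Mbeki (94).
Among Adeyemi, Chaudhari and Mbeki, alphabetically by surname: Adeyemi before Chaudhari before Mbeki.
Full order: Marchetti, Mendoza, Osei, Vasquez, Leclerc, Moreau, Adeyemi, Chaudhari, Mbeki.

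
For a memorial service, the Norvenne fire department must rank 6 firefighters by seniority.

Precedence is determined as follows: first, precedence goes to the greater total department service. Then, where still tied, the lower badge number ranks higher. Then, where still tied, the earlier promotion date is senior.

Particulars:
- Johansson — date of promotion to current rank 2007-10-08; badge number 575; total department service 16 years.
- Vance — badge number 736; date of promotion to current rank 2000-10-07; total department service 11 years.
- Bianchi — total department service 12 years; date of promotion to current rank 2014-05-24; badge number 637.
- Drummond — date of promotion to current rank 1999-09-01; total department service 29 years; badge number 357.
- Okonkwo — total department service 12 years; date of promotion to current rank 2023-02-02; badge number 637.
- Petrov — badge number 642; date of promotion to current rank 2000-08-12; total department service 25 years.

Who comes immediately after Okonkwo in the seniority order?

Vance

By total department service (higher first): Drummond (29 years); then Petrov (25 years); then Johansson (16 years); then Bianchi and Okonkwo (both 12 years); then Vance (11 years).
Bianchi and Okonkwo both have badge number 637, so the next rule applies.
Among Bianchi and Okonkwo, by date of promotion to current rank (earlier first): Bianchi (2014-05-24) before Okonkwo (2023-02-02).
Order: Drummond, Petrov, Johansson, Bianchi, Okonkwo, Vance.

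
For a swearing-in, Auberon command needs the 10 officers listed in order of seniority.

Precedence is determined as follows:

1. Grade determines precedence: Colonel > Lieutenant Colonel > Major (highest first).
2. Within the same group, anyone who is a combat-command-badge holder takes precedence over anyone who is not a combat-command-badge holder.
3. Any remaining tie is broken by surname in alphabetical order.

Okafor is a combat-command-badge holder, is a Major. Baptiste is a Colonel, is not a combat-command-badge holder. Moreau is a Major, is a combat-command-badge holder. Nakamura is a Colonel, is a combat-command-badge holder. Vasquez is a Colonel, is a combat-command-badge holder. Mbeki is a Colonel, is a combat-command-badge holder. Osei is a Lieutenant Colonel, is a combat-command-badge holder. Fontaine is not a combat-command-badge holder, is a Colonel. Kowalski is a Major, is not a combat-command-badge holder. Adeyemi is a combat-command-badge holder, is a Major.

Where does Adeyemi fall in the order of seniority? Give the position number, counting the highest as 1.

7

By grade: Mbeki, Nakamura, Vasquez, Baptiste and Fontaine (Colonel); then Osei (Lieutenant Colonel); then Adeyemi, Moreau, Okafor and Kowalski (Major).
Among Mbeki, Nakamura, Vasquez, Baptiste and Fontaine, a combat-command-badge holder before not a combat-command-badge holder: Mbeki, Nakamura and Vasquez (a combat-command-badge holder) before Baptiste and Fontaine (not a combat-command-badge holder).
Among Mbeki, Nakamura and Vasquez, alphabetically by surname: Mbeki before Nakamura before Vasquez.
Among Baptiste and Fontaine, alphabetically by surname: Baptiste before Fontaine.
Among Adeyemi, Moreau, Okafor and Kowalski, a combat-command-badge holder before not a combat-command-badge holder: Adeyemi, Moreau and Okafor (a combat-command-badge holder) before Kowalski (not a combat-command-badge holder).
Among Adeyemi, Moreau and Okafor, alphabetically by surname: Adeyemi before Moreau before Okafor.
Order: Mbeki, Nakamura, Vasquez, Baptiste, Fontaine, Osei, Adeyemi, Moreau, Okafor, Kowalski. So position 7.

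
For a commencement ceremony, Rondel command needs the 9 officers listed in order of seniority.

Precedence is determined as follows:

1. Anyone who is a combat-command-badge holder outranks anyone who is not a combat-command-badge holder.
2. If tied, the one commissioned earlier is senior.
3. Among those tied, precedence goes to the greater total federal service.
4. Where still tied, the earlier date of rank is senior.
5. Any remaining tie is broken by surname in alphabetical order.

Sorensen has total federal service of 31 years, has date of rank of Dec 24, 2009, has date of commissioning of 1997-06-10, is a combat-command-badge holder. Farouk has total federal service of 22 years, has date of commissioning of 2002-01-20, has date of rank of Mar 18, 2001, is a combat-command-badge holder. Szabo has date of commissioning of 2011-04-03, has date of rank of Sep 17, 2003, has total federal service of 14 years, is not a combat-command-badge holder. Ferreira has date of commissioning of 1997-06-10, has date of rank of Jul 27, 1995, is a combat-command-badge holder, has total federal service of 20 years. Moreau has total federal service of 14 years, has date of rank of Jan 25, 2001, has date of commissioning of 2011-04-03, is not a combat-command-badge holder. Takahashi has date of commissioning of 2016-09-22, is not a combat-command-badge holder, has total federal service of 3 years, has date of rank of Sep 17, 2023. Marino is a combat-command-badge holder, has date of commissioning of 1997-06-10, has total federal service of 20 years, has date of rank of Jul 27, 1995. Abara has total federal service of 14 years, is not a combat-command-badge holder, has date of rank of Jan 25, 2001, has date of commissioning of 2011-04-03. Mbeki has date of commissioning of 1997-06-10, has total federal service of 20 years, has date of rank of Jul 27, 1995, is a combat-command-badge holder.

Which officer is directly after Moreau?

Szabo

By the first rule: Sorensen, Ferreira, Marino, Mbeki and Farouk (each a combat-command-badge holder); then Abara, Moreau, Szabo and Takahashi (each not a combat-command-badge holder).
Among Sorensen, Ferreira, Marino, Mbeki and Farouk, by date of commissioning (earlier first): Sorensen, Ferreira, Marino and Mbeki (1997-06-10) before Farouk (2002-01-20).
Among Sorensen, Ferreira, Marino and Mbeki, by total federal service (higher first): Sorensen (31 years) before Ferreira, Marino and Mbeki (20 years).
Ferreira, Marino and Mbeki all have date of rank Jul 27, 1995, so the next rule applies.
Among Ferreira, Marino and Mbeki, alphabetically by surname: Ferreira before Marino before Mbeki.
Among Abara, Moreau, Szabo and Takahashi, by date of commissioning (earlier first): Abara, Moreau and Szabo (2011-04-03) before Takahashi (2016-09-22).
Abara, Moreau and Szabo all have total federal service 14 years, so the next rule applies.
Among Abara, Moreau and Szabo, by date of rank (earlier first): Abara and Moreau (Jan 25, 2001) before Szabo (Sep 17, 2003).
Among Abara and Moreau, alphabetically by surname: Abara before Moreau.
Order: Sorensen, Ferreira, Marino, Mbeki, Farouk, Abara, Moreau, Szabo, Takahashi.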